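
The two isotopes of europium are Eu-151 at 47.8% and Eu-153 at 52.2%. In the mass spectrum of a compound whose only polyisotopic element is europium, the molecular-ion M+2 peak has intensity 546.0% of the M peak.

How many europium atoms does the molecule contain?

5

For n independent Eu atoms, I(M+2)/I(M) = n · (abundance Eu-153) / (abundance Eu-151) = n · 0.522/0.478.
n = 5.460 × 0.478/0.522 = 5.00 ≈ 5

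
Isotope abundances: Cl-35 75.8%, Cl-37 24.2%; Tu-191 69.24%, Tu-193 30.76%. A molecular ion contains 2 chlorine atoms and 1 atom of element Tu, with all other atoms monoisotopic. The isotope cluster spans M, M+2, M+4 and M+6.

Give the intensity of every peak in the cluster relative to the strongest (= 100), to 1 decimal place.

92.4 : 100.0 : 35.6 : 4.2

Chlorine pattern (n=2): 0.574564 : 0.366872 : 0.058564
Element Tu pattern (n=1): 0.6924 : 0.3076
Convolve the two distributions (both contribute in 2-u steps):
  M: 0.574564×0.6924 = 0.397828
  M+2: 0.574564×0.3076 + 0.366872×0.6924 = 0.430758
  M+4: 0.366872×0.3076 + 0.058564×0.6924 = 0.153400
  M+6: 0.058564×0.3076 = 0.018014
Scale to base peak (0.430758) = 100: 92.4 : 100.0 : 35.6 : 4.2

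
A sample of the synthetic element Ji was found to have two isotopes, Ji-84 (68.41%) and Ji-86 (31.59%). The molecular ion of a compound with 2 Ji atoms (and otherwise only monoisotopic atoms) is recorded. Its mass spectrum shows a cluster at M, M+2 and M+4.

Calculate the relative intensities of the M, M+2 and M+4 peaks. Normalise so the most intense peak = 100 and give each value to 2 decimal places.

100.00 : 92.35 : 21.32

The 2 Ji atoms are independent, so intensities follow the terms of (0.6841 + 0.3159)^2.
P(M) = 0.6841^2 = 0.467993
P(M+2) = 2 × 0.6841^1 × 0.3159^1 = 0.432214
P(M+4) = 0.3159^2 = 0.099793
The M peak is largest (0.467993); scaling to 100 gives 100.00 : 92.35 : 21.32.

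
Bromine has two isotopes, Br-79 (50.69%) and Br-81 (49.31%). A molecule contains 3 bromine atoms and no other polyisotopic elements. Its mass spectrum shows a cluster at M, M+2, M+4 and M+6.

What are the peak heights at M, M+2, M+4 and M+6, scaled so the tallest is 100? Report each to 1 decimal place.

The 3 Br atoms are independent, so intensities follow the terms of (0.5069 + 0.4931)^3.
P(M) = 0.5069^3 = 0.130247
P(M+2) = 3 × 0.5069^2 × 0.4931^1 = 0.380103
P(M+4) = 3 × 0.5069^1 × 0.4931^2 = 0.369755
P(M+6) = 0.4931^3 = 0.119896
The M+2 peak is largest (0.380103); scaling to 100 gives 34.3 : 100.0 : 97.3 : 31.5.

34.3 : 100.0 : 97.3 : 31.5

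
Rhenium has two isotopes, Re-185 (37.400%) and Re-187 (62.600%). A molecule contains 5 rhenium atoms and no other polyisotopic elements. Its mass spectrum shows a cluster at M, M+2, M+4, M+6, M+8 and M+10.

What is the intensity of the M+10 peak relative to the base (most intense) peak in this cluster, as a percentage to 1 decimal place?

Term probabilities: M 0.0073, M+2 0.0612, M+4 0.2050, M+6 0.3431, M+8 0.2872, M+10 0.0961. Base peak = M+6.
P(M+6) = C(5,3) × 0.37400^2 × 0.62600^3 = 10 × 0.139876 × 0.24531438 = 0.343136 (base)
P(M+10) = C(5,5) × 0.37400^0 × 0.62600^5 = 1 × 1.0000 × 0.09613282 = 0.096133
Relative intensity = 0.096133 / 0.343136 × 100 = 28.0

28.0%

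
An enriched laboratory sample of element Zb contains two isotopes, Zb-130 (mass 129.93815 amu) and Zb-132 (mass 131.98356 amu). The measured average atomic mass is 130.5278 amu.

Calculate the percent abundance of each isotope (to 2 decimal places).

With x = fraction of Zb-130 (so Zb-132 is 1 − x):
129.93815·x + 131.98356·(1 − x) = 130.5278
(129.93815 − 131.98356)·x = 130.5278 − 131.98356
x = -1.45576 / -2.04541 = 0.71172 → 71.17% Zb-130, 28.83% Zb-132.

Zb-130: 71.17%, Zb-132: 28.83%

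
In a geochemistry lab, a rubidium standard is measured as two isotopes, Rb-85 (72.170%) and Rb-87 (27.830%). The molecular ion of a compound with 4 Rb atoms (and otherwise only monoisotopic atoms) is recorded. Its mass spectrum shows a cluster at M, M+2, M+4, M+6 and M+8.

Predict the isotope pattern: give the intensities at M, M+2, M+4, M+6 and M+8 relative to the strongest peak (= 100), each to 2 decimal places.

Each Rb atom is independently Rb-85 (p = 0.72170) or Rb-87 (q = 0.27830); the cluster is the binomial expansion (p + q)^4.
P(M) = 0.72170^4 = 0.271286
P(M+2) = 4 × 0.72170^3 × 0.27830^1 = 0.418450
P(M+4) = 6 × 0.72170^2 × 0.27830^2 = 0.242042
P(M+6) = 4 × 0.72170^1 × 0.27830^3 = 0.062224
P(M+8) = 0.27830^4 = 0.005999
The M+2 peak is largest (0.418450); scaling to 100 gives 64.83 : 100.00 : 57.84 : 14.87 : 1.43.

64.83 : 100.00 : 57.84 : 14.87 : 1.43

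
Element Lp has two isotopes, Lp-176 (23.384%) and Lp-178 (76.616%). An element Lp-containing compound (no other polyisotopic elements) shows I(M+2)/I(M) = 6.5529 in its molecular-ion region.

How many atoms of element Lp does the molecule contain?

2

The M+2/M ratio from n Lp atoms is n · q/p = n · 0.76616/0.23384.
n = 6.5529 × 0.23384/0.76616 = 2.00 ≈ 2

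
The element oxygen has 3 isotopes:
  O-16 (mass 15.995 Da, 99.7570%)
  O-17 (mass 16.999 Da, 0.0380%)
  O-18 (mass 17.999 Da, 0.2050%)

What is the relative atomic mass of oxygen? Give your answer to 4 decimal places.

15.9995 Da

Weight each isotope mass by its fractional abundance: 0.997570 × 15.995 + 0.000380 × 16.999 + 0.002050 × 17.999
= 15.95613 + 0.00646 + 0.03690 = 15.99949 Da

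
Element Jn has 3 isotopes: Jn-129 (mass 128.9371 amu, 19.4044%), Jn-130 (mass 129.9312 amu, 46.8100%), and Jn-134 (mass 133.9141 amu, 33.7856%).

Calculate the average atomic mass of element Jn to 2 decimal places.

131.08 amu

Ar = Σ fᵢ·mᵢ = 0.194044 × 128.9371 + 0.468100 × 129.9312 + 0.337856 × 133.9141
= 25.01947 + 60.82079 + 45.24368 = 131.08394 amu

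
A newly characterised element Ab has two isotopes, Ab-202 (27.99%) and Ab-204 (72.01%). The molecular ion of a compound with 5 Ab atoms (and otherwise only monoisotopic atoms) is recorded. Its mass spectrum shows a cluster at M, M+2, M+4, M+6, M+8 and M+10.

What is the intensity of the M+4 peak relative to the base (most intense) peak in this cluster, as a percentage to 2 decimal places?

Binomial terms of (0.2799 + 0.7201)^5: M 0.0017, M+2 0.0221, M+4 0.1137, M+6 0.2925, M+8 0.3763, M+10 0.1936 → M+8 is the base peak.
P(M+8) = C(5,4) × 0.2799^1 × 0.7201^4 = 5 × 0.2799 × 0.26888789 = 0.376309 (base)
P(M+4) = C(5,2) × 0.2799^3 × 0.7201^2 = 10 × 0.02192849 × 0.51854401 = 0.113709
Relative intensity = 0.113709 / 0.376309 × 100 = 30.22

30.22%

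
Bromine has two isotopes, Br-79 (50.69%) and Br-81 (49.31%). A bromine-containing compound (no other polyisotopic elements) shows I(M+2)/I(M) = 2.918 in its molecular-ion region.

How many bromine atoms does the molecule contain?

For n independent Br atoms, I(M+2)/I(M) = n · (abundance Br-81) / (abundance Br-79) = n · 0.4931/0.5069.
n = 2.918 × 0.5069/0.4931 = 3.00 ≈ 3

3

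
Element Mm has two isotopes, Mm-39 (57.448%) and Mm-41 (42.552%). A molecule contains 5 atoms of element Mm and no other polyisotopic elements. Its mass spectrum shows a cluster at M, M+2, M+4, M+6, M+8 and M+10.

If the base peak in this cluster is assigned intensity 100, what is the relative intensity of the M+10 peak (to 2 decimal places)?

Binomial terms of (0.57448 + 0.42552)^5: M 0.0626, M+2 0.2317, M+4 0.3433, M+6 0.2543, M+8 0.0942, M+10 0.0140 → M+4 is the base peak.
P(M+4) = C(5,2) × 0.57448^3 × 0.42552^2 = 10 × 0.18959407 × 0.18106727 = 0.343293 (base)
P(M+10) = C(5,5) × 0.57448^0 × 0.42552^5 = 1 × 1.0000 × 0.01395082 = 0.013951
Relative intensity = 0.013951 / 0.343293 × 100 = 4.06

4.06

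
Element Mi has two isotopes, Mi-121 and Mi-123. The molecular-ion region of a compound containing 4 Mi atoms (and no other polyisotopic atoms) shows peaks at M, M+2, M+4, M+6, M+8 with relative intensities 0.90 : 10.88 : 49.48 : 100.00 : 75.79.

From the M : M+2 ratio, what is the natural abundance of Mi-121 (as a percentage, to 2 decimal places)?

Write p for the Mi-121 fraction. I(M+2)/I(M) = [C(4,1)·p^3·(1−p)] / p^4 = 4·(1−p)/p = 10.88/0.90 = 12.0889
(1−p)/p = 12.0889/4 = 3.0222  ⇒  p = 1/(1 + 3.0222) = 0.2486
Mi-121: 24.86%, Mi-123: 75.14%.

24.86%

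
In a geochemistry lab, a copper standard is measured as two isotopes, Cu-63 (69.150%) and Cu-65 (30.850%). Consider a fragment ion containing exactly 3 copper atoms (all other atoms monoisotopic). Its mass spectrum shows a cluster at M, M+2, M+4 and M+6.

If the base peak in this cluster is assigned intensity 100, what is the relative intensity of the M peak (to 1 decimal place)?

(0.69150 + 0.30850)^3 gives M 0.3307, M+2 0.4425, M+4 0.1974, M+6 0.0294; the largest is M+2.
P(M+2) = C(3,1) × 0.69150^2 × 0.30850^1 = 3 × 0.47817225 × 0.3085 = 0.442548 (base)
P(M) = C(3,0) × 0.69150^3 × 0.30850^0 = 1 × 0.33065611 × 1.0000 = 0.330656
Relative intensity = 0.330656 / 0.442548 × 100 = 74.7

74.7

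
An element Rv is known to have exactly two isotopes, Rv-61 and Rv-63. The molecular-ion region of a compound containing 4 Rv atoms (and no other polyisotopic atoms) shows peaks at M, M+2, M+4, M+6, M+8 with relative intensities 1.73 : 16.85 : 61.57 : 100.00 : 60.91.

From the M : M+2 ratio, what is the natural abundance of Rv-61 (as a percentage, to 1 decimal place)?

Write p for the Rv-61 fraction. I(M+2)/I(M) = [C(4,1)·p^3·(1−p)] / p^4 = 4·(1−p)/p = 16.85/1.73 = 9.7399
(1−p)/p = 9.7399/4 = 2.4350  ⇒  p = 1/(1 + 2.4350) = 0.2911
Rv-61: 29.1%, Rv-63: 70.9%.

29.1%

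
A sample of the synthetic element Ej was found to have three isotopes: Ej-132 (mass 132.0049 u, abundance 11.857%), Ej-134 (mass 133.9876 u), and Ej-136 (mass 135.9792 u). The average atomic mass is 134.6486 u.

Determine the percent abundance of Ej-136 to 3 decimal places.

44.993%

The remaining 88.143% is split between Ej-134 (fraction x) and Ej-136 (fraction 0.88143 − x).
Substituting: 133.9876x + 135.9792(0.88143 − x) = 118.996779007
(133.9876 − 135.9792)x = -0.859367249  ⇒  x = 0.43150, y = 0.44993
Ej-134: 43.150%, Ej-136: 44.993%.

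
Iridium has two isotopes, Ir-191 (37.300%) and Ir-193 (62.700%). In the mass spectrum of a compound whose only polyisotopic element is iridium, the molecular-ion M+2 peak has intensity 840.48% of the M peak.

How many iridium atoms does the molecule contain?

With n Ir atoms, P(M+2)/P(M) = C(n,1)·p^(n−1)q / p^n = n·q/p = n · 0.62700/0.37300.
n = 8.4048 × 0.37300/0.62700 = 5.00 ≈ 5

5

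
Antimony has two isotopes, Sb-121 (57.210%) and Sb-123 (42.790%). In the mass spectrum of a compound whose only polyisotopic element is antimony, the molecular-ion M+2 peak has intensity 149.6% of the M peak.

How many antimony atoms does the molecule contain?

With n Sb atoms, P(M+2)/P(M) = C(n,1)·p^(n−1)q / p^n = n·q/p = n · 0.42790/0.57210.
n = 1.496 × 0.57210/0.42790 = 2.00 ≈ 2

2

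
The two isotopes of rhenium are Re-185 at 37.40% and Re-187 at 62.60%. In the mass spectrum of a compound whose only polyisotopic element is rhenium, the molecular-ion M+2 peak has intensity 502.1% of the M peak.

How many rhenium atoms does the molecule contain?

3

For n independent Re atoms, I(M+2)/I(M) = n · (abundance Re-187) / (abundance Re-185) = n · 0.6260/0.3740.
n = 5.021 × 0.3740/0.6260 = 3.00 ≈ 3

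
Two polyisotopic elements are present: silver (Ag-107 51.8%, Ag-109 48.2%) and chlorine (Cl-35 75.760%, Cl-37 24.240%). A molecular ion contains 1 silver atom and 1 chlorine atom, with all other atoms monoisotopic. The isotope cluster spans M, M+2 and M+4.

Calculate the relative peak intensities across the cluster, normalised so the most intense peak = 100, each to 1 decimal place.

80.0 : 100.0 : 23.8

Silver pattern (n=1): 0.5180 : 0.4820
Chlorine pattern (n=1): 0.7576 : 0.2424
Convolve the two distributions (both contribute in 2-u steps):
  M: 0.5180×0.7576 = 0.392437
  M+2: 0.5180×0.2424 + 0.4820×0.7576 = 0.490726
  M+4: 0.4820×0.2424 = 0.116837
Scale to base peak (0.490726) = 100: 80.0 : 100.0 : 23.8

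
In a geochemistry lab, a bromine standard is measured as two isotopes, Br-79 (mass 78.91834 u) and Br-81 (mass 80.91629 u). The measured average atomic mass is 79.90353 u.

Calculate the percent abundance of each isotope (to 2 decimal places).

Br-79: 50.69%, Br-81: 49.31%

Writing the weighted mean with unknown fraction x of Br-79:
78.91834·x + 80.91629·(1 − x) = 79.90353
(78.91834 − 80.91629)·x = 79.90353 − 80.91629
x = -1.01276 / -1.99795 = 0.50690 → 50.69% Br-79, 49.31% Br-81.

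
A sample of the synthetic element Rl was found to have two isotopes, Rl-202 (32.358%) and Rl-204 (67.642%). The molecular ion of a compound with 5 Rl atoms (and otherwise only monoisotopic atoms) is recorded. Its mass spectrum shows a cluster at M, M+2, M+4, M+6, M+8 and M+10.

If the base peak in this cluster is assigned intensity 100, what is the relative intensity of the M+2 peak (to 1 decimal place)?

10.9

Term probabilities: M 0.0035, M+2 0.0371, M+4 0.1550, M+6 0.3241, M+8 0.3387, M+10 0.1416. Base peak = M+8.
P(M+8) = C(5,4) × 0.32358^1 × 0.67642^4 = 5 × 0.32358 × 0.20934653 = 0.338702 (base)
P(M+2) = C(5,1) × 0.32358^4 × 0.67642^1 = 5 × 0.01096293 × 0.67642 = 0.037078
Relative intensity = 0.037078 / 0.338702 × 100 = 10.9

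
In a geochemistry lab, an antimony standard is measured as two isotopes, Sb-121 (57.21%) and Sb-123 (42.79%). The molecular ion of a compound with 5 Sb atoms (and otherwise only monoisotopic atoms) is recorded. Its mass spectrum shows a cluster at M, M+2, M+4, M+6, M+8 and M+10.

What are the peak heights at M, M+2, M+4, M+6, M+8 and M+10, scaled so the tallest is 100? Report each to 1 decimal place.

Each Sb atom is independently Sb-121 (p = 0.5721) or Sb-123 (q = 0.4279); the cluster is the binomial expansion (p + q)^5.
P(M) = 0.5721^5 = 0.061286
P(M+2) = 5 × 0.5721^4 × 0.4279^1 = 0.229192
P(M+4) = 10 × 0.5721^3 × 0.4279^2 = 0.342847
P(M+6) = 10 × 0.5721^2 × 0.4279^3 = 0.256431
P(M+8) = 5 × 0.5721^1 × 0.4279^4 = 0.095898
P(M+10) = 0.4279^5 = 0.014345
The M+4 peak is largest (0.342847); scaling to 100 gives 17.9 : 66.8 : 100.0 : 74.8 : 28.0 : 4.2.

17.9 : 66.8 : 100.0 : 74.8 : 28.0 : 4.2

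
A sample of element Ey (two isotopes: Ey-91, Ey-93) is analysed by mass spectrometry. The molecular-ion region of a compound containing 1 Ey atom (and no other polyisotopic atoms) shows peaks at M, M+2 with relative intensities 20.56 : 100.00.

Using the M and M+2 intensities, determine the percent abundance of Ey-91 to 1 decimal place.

17.1%

Let p = fractional abundance of Ey-91. I(M+2)/I(M) = [C(1,1)·p^0·(1−p)] / p^1 = 1·(1−p)/p = 100.00/20.56 = 4.8638
(1−p)/p = 4.8638/1 = 4.8638  ⇒  p = 1/(1 + 4.8638) = 0.1705
Ey-91: 17.1%, Ey-93: 82.9%.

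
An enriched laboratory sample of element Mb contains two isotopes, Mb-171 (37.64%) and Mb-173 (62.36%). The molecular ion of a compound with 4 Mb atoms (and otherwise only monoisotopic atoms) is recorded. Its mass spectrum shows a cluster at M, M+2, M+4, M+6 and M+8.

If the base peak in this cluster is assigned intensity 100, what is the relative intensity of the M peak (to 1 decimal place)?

Term probabilities: M 0.0201, M+2 0.1330, M+4 0.3306, M+6 0.3651, M+8 0.1512. Base peak = M+6.
P(M+6) = C(4,3) × 0.3764^1 × 0.6236^3 = 4 × 0.3764 × 0.24250367 = 0.365114 (base)
P(M) = C(4,0) × 0.3764^4 × 0.6236^0 = 1 × 0.02007236 × 1.0000 = 0.020072
Relative intensity = 0.020072 / 0.365114 × 100 = 5.5

5.5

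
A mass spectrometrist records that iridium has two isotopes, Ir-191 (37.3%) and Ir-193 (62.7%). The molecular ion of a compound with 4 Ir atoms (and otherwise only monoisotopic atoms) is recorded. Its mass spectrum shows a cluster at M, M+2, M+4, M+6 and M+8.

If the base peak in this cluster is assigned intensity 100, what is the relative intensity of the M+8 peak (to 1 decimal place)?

Term probabilities: M 0.0194, M+2 0.1302, M+4 0.3282, M+6 0.3678, M+8 0.1546. Base peak = M+6.
P(M+6) = C(4,3) × 0.373^1 × 0.627^3 = 4 × 0.3730 × 0.24649188 = 0.367766 (base)
P(M+8) = C(4,4) × 0.373^0 × 0.627^4 = 1 × 1.0000 × 0.15455041 = 0.154550
Relative intensity = 0.154550 / 0.367766 × 100 = 42.0

42.0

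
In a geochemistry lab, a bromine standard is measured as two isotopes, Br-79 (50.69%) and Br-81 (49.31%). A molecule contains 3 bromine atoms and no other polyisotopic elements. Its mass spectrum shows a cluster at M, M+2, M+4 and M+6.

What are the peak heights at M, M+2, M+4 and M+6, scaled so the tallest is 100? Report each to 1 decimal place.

Each Br atom is independently Br-79 (p = 0.5069) or Br-81 (q = 0.4931); the cluster is the binomial expansion (p + q)^3.
P(M) = 0.5069^3 = 0.130247
P(M+2) = 3 × 0.5069^2 × 0.4931^1 = 0.380103
P(M+4) = 3 × 0.5069^1 × 0.4931^2 = 0.369755
P(M+6) = 0.4931^3 = 0.119896
The M+2 peak is largest (0.380103); scaling to 100 gives 34.3 : 100.0 : 97.3 : 31.5.

34.3 : 100.0 : 97.3 : 31.5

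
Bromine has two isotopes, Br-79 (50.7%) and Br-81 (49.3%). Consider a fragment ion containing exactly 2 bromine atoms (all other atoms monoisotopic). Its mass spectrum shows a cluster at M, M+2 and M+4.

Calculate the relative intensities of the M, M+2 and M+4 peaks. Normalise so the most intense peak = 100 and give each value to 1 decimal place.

51.4 : 100.0 : 48.6

Expanding (0.507 + 0.493)^2:
P(M) = 0.507^2 = 0.257049
P(M+2) = 2 × 0.507^1 × 0.493^1 = 0.499902
P(M+4) = 0.493^2 = 0.243049
The M+2 peak is largest (0.499902); scaling to 100 gives 51.4 : 100.0 : 48.6.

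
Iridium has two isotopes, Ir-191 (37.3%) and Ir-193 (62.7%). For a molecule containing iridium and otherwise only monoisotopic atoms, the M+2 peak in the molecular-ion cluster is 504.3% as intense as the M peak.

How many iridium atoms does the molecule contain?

The M+2/M ratio from n Ir atoms is n · q/p = n · 0.627/0.373.
n = 5.043 × 0.373/0.627 = 3.00 ≈ 3

3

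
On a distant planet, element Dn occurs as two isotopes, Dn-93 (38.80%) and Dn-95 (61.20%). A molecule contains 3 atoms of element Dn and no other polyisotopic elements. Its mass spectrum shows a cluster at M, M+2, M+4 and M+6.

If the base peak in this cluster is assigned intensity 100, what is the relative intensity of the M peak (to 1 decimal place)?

13.4

(0.3880 + 0.6120)^3 gives M 0.0584, M+2 0.2764, M+4 0.4360, M+6 0.2292; the largest is M+4.
P(M+4) = C(3,2) × 0.3880^1 × 0.6120^2 = 3 × 0.3880 × 0.374544 = 0.435969 (base)
P(M) = C(3,0) × 0.3880^3 × 0.6120^0 = 1 × 0.05841107 × 1.0000 = 0.058411
Relative intensity = 0.058411 / 0.435969 × 100 = 13.4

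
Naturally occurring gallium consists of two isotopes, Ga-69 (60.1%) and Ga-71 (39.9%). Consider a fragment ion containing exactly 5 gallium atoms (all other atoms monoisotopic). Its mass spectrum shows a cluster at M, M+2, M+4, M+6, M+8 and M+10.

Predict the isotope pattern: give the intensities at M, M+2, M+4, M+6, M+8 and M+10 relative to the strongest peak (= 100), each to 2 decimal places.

Each Ga atom is independently Ga-69 (p = 0.601) or Ga-71 (q = 0.399); the cluster is the binomial expansion (p + q)^5.
P(M) = 0.601^5 = 0.078410
P(M+2) = 5 × 0.601^4 × 0.399^1 = 0.260280
P(M+4) = 10 × 0.601^3 × 0.399^2 = 0.345596
P(M+6) = 10 × 0.601^2 × 0.399^3 = 0.229439
P(M+8) = 5 × 0.601^1 × 0.399^4 = 0.076162
P(M+10) = 0.399^5 = 0.010113
The M+4 peak is largest (0.345596); scaling to 100 gives 22.69 : 75.31 : 100.00 : 66.39 : 22.04 : 2.93.

22.69 : 75.31 : 100.00 : 66.39 : 22.04 : 2.93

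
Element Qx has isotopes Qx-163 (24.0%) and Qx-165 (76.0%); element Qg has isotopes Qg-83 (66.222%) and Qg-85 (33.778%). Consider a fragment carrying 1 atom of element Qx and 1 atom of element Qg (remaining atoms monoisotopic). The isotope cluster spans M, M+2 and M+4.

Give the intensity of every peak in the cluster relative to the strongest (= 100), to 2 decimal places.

Element Qx pattern (n=1): 0.2400 : 0.7600
Element Qg pattern (n=1): 0.66222 : 0.33778
Convolve the two distributions (both contribute in 2-u steps):
  M: 0.2400×0.66222 = 0.158933
  M+2: 0.2400×0.33778 + 0.7600×0.66222 = 0.584354
  M+4: 0.7600×0.33778 = 0.256713
Scale to base peak (0.584354) = 100: 27.20 : 100.00 : 43.93

27.20 : 100.00 : 43.93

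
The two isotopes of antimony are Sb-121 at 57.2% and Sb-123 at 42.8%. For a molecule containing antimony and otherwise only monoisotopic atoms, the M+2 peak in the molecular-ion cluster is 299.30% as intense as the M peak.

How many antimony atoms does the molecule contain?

4

With n Sb atoms, P(M+2)/P(M) = C(n,1)·p^(n−1)q / p^n = n·q/p = n · 0.428/0.572.
n = 2.9930 × 0.572/0.428 = 4.00 ≈ 4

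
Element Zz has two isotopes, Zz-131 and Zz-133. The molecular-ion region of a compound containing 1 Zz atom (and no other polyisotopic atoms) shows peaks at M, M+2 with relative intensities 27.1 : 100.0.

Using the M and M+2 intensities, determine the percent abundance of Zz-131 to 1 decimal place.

21.3%

Write p for the Zz-131 fraction. I(M+2)/I(M) = [C(1,1)·p^0·(1−p)] / p^1 = 1·(1−p)/p = 100.0/27.1 = 3.6900
(1−p)/p = 3.6900/1 = 3.6900  ⇒  p = 1/(1 + 3.6900) = 0.2132
Zz-131: 21.3%, Zz-133: 78.7%.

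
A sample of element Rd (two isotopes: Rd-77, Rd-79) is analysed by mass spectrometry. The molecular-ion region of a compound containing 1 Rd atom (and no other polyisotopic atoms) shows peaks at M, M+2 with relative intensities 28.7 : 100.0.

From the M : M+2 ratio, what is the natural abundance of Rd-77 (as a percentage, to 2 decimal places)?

22.30%

If p is the fraction of Rd that is Rd-77, then I(M+2)/I(M) = [C(1,1)·p^0·(1−p)] / p^1 = 1·(1−p)/p = 100.0/28.7 = 3.4843
(1−p)/p = 3.4843/1 = 3.4843  ⇒  p = 1/(1 + 3.4843) = 0.2230
Rd-77: 22.30%, Rd-79: 77.70%.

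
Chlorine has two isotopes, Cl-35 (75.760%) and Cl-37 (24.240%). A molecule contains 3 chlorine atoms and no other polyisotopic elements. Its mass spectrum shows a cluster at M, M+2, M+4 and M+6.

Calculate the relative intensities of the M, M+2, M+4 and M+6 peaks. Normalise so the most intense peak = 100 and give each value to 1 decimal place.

Each Cl atom is independently Cl-35 (p = 0.75760) or Cl-37 (q = 0.24240); the cluster is the binomial expansion (p + q)^3.
P(M) = 0.75760^3 = 0.434830
P(M+2) = 3 × 0.75760^2 × 0.24240^1 = 0.417382
P(M+4) = 3 × 0.75760^1 × 0.24240^2 = 0.133545
P(M+6) = 0.24240^3 = 0.014243
The M peak is largest (0.434830); scaling to 100 gives 100.0 : 96.0 : 30.7 : 3.3.

100.0 : 96.0 : 30.7 : 3.3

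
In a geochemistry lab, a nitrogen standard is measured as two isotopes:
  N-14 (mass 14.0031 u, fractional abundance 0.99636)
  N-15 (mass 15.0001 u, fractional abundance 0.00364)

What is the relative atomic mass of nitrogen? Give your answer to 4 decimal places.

14.0067 u

Ar = Σ fᵢ·mᵢ = 0.99636 × 14.0031 + 0.00364 × 15.0001
= 13.95213 + 0.05460 = 14.00673 u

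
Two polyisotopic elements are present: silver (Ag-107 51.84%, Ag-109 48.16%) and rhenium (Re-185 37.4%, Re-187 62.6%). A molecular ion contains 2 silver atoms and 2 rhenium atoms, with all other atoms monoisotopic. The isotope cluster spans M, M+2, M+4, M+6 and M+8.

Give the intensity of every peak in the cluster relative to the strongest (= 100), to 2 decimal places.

Silver pattern (n=2): 0.26873856 : 0.49932288 : 0.23193856
Rhenium pattern (n=2): 0.139876 : 0.468248 : 0.391876
Convolve the two distributions (both contribute in 2-u steps):
  M: 0.26873856×0.139876 = 0.037590
  M+2: 0.26873856×0.468248 + 0.49932288×0.139876 = 0.195680
  M+4: 0.26873856×0.391876 + 0.49932288×0.468248 + 0.23193856×0.139876 = 0.371562
  M+6: 0.49932288×0.391876 + 0.23193856×0.468248 = 0.304277
  M+8: 0.23193856×0.391876 = 0.090891
Scale to base peak (0.371562) = 100: 10.12 : 52.66 : 100.00 : 81.89 : 24.46

10.12 : 52.66 : 100.00 : 81.89 : 24.46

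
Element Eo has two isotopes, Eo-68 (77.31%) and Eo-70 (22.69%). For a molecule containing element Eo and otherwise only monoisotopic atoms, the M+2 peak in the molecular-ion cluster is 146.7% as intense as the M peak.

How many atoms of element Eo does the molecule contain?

The M+2/M ratio from n Eo atoms is n · q/p = n · 0.2269/0.7731.
n = 1.467 × 0.7731/0.2269 = 5.00 ≈ 5

5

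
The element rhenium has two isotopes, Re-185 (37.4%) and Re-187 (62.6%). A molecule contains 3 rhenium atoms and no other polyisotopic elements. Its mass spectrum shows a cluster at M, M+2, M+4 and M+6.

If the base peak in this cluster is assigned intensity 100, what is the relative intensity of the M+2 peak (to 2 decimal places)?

Term probabilities: M 0.0523, M+2 0.2627, M+4 0.4397, M+6 0.2453. Base peak = M+4.
P(M+4) = C(3,2) × 0.374^1 × 0.626^2 = 3 × 0.3740 × 0.391876 = 0.439685 (base)
P(M+2) = C(3,1) × 0.374^2 × 0.626^1 = 3 × 0.139876 × 0.6260 = 0.262687
Relative intensity = 0.262687 / 0.439685 × 100 = 59.74

59.74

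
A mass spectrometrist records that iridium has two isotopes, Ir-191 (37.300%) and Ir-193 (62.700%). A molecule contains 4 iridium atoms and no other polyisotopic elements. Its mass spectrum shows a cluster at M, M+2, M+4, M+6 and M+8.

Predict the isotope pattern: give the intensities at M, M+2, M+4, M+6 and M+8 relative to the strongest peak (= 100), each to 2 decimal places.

Each Ir atom is independently Ir-191 (p = 0.37300) or Ir-193 (q = 0.62700); the cluster is the binomial expansion (p + q)^4.
P(M) = 0.37300^4 = 0.019357
P(M+2) = 4 × 0.37300^3 × 0.62700^1 = 0.130153
P(M+4) = 6 × 0.37300^2 × 0.62700^2 = 0.328174
P(M+6) = 4 × 0.37300^1 × 0.62700^3 = 0.367766
P(M+8) = 0.62700^4 = 0.154550
The M+6 peak is largest (0.367766); scaling to 100 gives 5.26 : 35.39 : 89.23 : 100.00 : 42.02.

5.26 : 35.39 : 89.23 : 100.00 : 42.02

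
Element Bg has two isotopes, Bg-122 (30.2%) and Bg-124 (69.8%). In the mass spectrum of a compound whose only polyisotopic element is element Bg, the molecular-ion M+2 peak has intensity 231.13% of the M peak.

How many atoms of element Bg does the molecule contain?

For n independent Bg atoms, I(M+2)/I(M) = n · (abundance Bg-124) / (abundance Bg-122) = n · 0.698/0.302.
n = 2.3113 × 0.302/0.698 = 1.00 ≈ 1

1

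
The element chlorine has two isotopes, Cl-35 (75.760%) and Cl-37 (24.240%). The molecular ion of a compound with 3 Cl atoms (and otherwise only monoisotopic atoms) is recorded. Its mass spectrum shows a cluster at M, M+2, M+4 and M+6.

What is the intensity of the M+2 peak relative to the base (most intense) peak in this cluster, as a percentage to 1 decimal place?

Binomial terms of (0.75760 + 0.24240)^3: M 0.4348, M+2 0.4174, M+4 0.1335, M+6 0.0142 → M is the base peak.
P(M) = C(3,0) × 0.75760^3 × 0.24240^0 = 1 × 0.4348304 × 1.0000 = 0.434830 (base)
P(M+2) = C(3,1) × 0.75760^2 × 0.24240^1 = 3 × 0.57395776 × 0.2424 = 0.417382
Relative intensity = 0.417382 / 0.434830 × 100 = 96.0

96.0%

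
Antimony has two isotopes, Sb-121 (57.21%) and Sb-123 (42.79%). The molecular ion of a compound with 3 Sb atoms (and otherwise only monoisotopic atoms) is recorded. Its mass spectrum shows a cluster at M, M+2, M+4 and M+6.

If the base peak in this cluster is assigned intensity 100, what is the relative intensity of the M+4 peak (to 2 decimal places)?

(0.5721 + 0.4279)^3 gives M 0.1872, M+2 0.4202, M+4 0.3143, M+6 0.0783; the largest is M+2.
P(M+2) = C(3,1) × 0.5721^2 × 0.4279^1 = 3 × 0.32729841 × 0.4279 = 0.420153 (base)
P(M+4) = C(3,2) × 0.5721^1 × 0.4279^2 = 3 × 0.5721 × 0.18309841 = 0.314252
Relative intensity = 0.314252 / 0.420153 × 100 = 74.79

74.79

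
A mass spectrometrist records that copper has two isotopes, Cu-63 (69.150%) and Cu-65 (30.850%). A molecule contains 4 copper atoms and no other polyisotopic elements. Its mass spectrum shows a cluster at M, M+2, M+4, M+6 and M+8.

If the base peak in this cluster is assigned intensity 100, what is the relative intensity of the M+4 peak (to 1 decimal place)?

66.9

(0.69150 + 0.30850)^4 gives M 0.2286, M+2 0.4080, M+4 0.2731, M+6 0.0812, M+8 0.0091; the largest is M+2.
P(M+2) = C(4,1) × 0.69150^3 × 0.30850^1 = 4 × 0.33065611 × 0.3085 = 0.408030 (base)
P(M+4) = C(4,2) × 0.69150^2 × 0.30850^2 = 6 × 0.47817225 × 0.09517225 = 0.273052
Relative intensity = 0.273052 / 0.408030 × 100 = 66.9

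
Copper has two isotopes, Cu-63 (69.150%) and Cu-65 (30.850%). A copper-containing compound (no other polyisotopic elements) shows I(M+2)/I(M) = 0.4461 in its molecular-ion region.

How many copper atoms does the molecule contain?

1

The M+2/M ratio from n Cu atoms is n · q/p = n · 0.30850/0.69150.
n = 0.4461 × 0.69150/0.30850 = 1.00 ≈ 1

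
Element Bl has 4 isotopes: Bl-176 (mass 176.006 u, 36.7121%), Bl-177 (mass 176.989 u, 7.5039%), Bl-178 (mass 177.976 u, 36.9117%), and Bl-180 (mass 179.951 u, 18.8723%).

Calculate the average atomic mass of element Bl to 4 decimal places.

Ar = Σ fᵢ·mᵢ = 0.367121 × 176.006 + 0.075039 × 176.989 + 0.369117 × 177.976 + 0.188723 × 179.951
= 64.61550 + 13.28108 + 65.69397 + 33.96089 = 177.55144 u

177.5514 u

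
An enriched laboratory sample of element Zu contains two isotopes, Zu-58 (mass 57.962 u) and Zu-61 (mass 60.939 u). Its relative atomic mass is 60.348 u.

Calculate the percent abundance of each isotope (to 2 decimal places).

Zu-58: 19.85%, Zu-61: 80.15%

With x = fraction of Zu-58 (so Zu-61 is 1 − x):
57.962·x + 60.939·(1 − x) = 60.348
(57.962 − 60.939)·x = 60.348 − 60.939
x = -0.591 / -2.977 = 0.19852 → 19.85% Zu-58, 80.15% Zu-61.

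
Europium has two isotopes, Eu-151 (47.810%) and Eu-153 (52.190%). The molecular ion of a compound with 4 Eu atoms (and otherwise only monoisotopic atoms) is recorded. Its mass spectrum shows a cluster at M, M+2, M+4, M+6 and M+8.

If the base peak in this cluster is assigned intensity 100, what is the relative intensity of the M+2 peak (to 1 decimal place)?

61.1

Binomial terms of (0.47810 + 0.52190)^4: M 0.0522, M+2 0.2281, M+4 0.3736, M+6 0.2719, M+8 0.0742 → M+4 is the base peak.
P(M+4) = C(4,2) × 0.47810^2 × 0.52190^2 = 6 × 0.22857961 × 0.27237961 = 0.373563 (base)
P(M+2) = C(4,1) × 0.47810^3 × 0.52190^1 = 4 × 0.10928391 × 0.5219 = 0.228141
Relative intensity = 0.228141 / 0.373563 × 100 = 61.1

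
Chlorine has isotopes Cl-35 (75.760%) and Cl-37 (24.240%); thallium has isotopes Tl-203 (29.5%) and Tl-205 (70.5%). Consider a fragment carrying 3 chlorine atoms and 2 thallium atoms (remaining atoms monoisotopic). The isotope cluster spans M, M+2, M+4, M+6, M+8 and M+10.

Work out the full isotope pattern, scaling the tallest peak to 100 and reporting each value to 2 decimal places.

Chlorine pattern (n=3): 0.4348304 : 0.41738208 : 0.13354464 : 0.01424288
Thallium pattern (n=2): 0.087025 : 0.41595 : 0.497025
Convolve the two distributions (both contribute in 2-u steps):
  M: 0.4348304×0.087025 = 0.037841
  M+2: 0.4348304×0.41595 + 0.41738208×0.087025 = 0.217190
  M+4: 0.4348304×0.497025 + 0.41738208×0.41595 + 0.13354464×0.087025 = 0.401353
  M+6: 0.41738208×0.497025 + 0.13354464×0.41595 + 0.01424288×0.087025 = 0.264237
  M+8: 0.13354464×0.497025 + 0.01424288×0.41595 = 0.072299
  M+10: 0.01424288×0.497025 = 0.007079
Scale to base peak (0.401353) = 100: 9.43 : 54.11 : 100.00 : 65.84 : 18.01 : 1.76

9.43 : 54.11 : 100.00 : 65.84 : 18.01 : 1.76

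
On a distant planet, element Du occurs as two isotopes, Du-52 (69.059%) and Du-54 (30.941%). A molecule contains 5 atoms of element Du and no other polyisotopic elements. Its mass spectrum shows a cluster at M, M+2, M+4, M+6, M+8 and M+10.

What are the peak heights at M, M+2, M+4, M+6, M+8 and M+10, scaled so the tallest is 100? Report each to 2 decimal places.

44.64 : 100.00 : 89.61 : 40.15 : 8.99 : 0.81

The 5 Du atoms are independent, so intensities follow the terms of (0.69059 + 0.30941)^5.
P(M) = 0.69059^5 = 0.157073
P(M+2) = 5 × 0.69059^4 × 0.30941^1 = 0.351873
P(M+4) = 10 × 0.69059^3 × 0.30941^2 = 0.315304
P(M+6) = 10 × 0.69059^2 × 0.30941^3 = 0.141268
P(M+8) = 5 × 0.69059^1 × 0.30941^4 = 0.031647
P(M+10) = 0.30941^5 = 0.002836
The M+2 peak is largest (0.351873); scaling to 100 gives 44.64 : 100.00 : 89.61 : 40.15 : 8.99 : 0.81.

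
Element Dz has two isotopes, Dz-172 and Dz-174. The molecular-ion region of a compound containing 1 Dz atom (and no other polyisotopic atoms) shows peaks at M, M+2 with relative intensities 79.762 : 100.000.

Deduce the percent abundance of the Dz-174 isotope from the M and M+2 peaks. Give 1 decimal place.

55.6%

Write p for the Dz-172 fraction. I(M+2)/I(M) = [C(1,1)·p^0·(1−p)] / p^1 = 1·(1−p)/p = 100.000/79.762 = 1.2537
(1−p)/p = 1.2537/1 = 1.2537  ⇒  p = 1/(1 + 1.2537) = 0.4437
Dz-172: 44.4%, Dz-174: 55.6%.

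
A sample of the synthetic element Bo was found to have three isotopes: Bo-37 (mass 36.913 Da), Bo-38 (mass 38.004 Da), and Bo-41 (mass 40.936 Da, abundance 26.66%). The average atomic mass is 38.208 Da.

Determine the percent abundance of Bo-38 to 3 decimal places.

20.391%

The remaining 73.34% is split between Bo-37 (fraction x) and Bo-38 (fraction 0.7334 − x).
Substituting: 36.913x + 38.004(0.7334 − x) = 27.2944624
(36.913 − 38.004)x = -0.5776712  ⇒  x = 0.52949, y = 0.20391
Bo-37: 52.949%, Bo-38: 20.391%.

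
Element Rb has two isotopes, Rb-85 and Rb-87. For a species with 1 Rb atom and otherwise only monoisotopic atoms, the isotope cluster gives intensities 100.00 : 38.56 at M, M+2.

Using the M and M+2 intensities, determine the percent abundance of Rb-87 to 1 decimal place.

27.8%

If p is the fraction of Rb that is Rb-85, then I(M+2)/I(M) = [C(1,1)·p^0·(1−p)] / p^1 = 1·(1−p)/p = 38.56/100.00 = 0.3856
(1−p)/p = 0.3856/1 = 0.3856  ⇒  p = 1/(1 + 0.3856) = 0.7217
Rb-85: 72.2%, Rb-87: 27.8%.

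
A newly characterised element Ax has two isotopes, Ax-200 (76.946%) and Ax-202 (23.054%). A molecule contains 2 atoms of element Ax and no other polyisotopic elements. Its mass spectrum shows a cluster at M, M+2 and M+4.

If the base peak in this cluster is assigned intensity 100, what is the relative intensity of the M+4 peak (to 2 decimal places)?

8.98

Term probabilities: M 0.5921, M+2 0.3548, M+4 0.0531. Base peak = M.
P(M) = C(2,0) × 0.76946^2 × 0.23054^0 = 1 × 0.59206869 × 1.0000 = 0.592069 (base)
P(M+4) = C(2,2) × 0.76946^0 × 0.23054^2 = 1 × 1.0000 × 0.05314869 = 0.053149
Relative intensity = 0.053149 / 0.592069 × 100 = 8.98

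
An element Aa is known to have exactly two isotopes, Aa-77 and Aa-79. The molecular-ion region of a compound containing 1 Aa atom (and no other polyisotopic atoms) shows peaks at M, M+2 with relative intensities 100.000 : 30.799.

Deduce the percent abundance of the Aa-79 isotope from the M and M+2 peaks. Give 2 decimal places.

23.55%

Write p for the Aa-77 fraction. I(M+2)/I(M) = [C(1,1)·p^0·(1−p)] / p^1 = 1·(1−p)/p = 30.799/100.000 = 0.3080
(1−p)/p = 0.3080/1 = 0.3080  ⇒  p = 1/(1 + 0.3080) = 0.7645
Aa-77: 76.45%, Aa-79: 23.55%.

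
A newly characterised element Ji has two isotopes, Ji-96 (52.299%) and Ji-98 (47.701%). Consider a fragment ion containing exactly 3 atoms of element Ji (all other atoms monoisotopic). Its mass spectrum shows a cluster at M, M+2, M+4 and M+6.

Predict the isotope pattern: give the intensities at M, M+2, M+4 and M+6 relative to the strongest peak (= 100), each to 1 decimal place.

36.5 : 100.0 : 91.2 : 27.7

Each Ji atom is independently Ji-96 (p = 0.52299) or Ji-98 (q = 0.47701); the cluster is the binomial expansion (p + q)^3.
P(M) = 0.52299^3 = 0.143047
P(M+2) = 3 × 0.52299^2 × 0.47701^1 = 0.391413
P(M+4) = 3 × 0.52299^1 × 0.47701^2 = 0.357001
P(M+6) = 0.47701^3 = 0.108538
The M+2 peak is largest (0.391413); scaling to 100 gives 36.5 : 100.0 : 91.2 : 27.7.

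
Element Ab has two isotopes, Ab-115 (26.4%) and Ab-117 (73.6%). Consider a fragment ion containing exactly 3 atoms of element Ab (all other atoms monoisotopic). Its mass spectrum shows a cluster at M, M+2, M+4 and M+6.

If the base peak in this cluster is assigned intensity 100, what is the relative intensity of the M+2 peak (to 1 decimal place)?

Term probabilities: M 0.0184, M+2 0.1539, M+4 0.4290, M+6 0.3987. Base peak = M+4.
P(M+4) = C(3,2) × 0.264^1 × 0.736^2 = 3 × 0.2640 × 0.541696 = 0.429023 (base)
P(M+2) = C(3,1) × 0.264^2 × 0.736^1 = 3 × 0.069696 × 0.7360 = 0.153889
Relative intensity = 0.153889 / 0.429023 × 100 = 35.9

35.9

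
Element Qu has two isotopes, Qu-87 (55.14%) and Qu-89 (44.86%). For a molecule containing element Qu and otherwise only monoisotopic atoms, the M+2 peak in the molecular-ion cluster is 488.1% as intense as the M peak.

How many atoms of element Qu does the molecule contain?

6

The M+2/M ratio from n Qu atoms is n · q/p = n · 0.4486/0.5514.
n = 4.881 × 0.5514/0.4486 = 6.00 ≈ 6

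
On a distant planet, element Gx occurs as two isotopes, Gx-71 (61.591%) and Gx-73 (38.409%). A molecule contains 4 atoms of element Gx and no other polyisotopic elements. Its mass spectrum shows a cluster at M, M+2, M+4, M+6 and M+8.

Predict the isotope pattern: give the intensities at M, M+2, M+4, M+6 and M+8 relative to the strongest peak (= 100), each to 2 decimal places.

40.09 : 100.00 : 93.54 : 38.89 : 6.06

Each Gx atom is independently Gx-71 (p = 0.61591) or Gx-73 (q = 0.38409); the cluster is the binomial expansion (p + q)^4.
P(M) = 0.61591^4 = 0.143903
P(M+2) = 4 × 0.61591^3 × 0.38409^1 = 0.358959
P(M+4) = 6 × 0.61591^2 × 0.38409^2 = 0.335778
P(M+6) = 4 × 0.61591^1 × 0.38409^3 = 0.139597
P(M+8) = 0.38409^4 = 0.021764
The M+2 peak is largest (0.358959); scaling to 100 gives 40.09 : 100.00 : 93.54 : 38.89 : 6.06.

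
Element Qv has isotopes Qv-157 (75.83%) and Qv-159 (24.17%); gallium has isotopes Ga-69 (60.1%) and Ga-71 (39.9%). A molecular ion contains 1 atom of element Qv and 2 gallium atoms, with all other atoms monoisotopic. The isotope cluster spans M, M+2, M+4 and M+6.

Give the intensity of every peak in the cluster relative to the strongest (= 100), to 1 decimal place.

Element Qv pattern (n=1): 0.7583 : 0.2417
Gallium pattern (n=2): 0.361201 : 0.479598 : 0.159201
Convolve the two distributions (both contribute in 2-u steps):
  M: 0.7583×0.361201 = 0.273899
  M+2: 0.7583×0.479598 + 0.2417×0.361201 = 0.450981
  M+4: 0.7583×0.159201 + 0.2417×0.479598 = 0.236641
  M+6: 0.2417×0.159201 = 0.038479
Scale to base peak (0.450981) = 100: 60.7 : 100.0 : 52.5 : 8.5

60.7 : 100.0 : 52.5 : 8.5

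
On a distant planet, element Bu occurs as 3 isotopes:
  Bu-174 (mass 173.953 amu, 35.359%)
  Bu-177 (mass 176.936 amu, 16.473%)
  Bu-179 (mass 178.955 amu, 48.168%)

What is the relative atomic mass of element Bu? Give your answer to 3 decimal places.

176.854 amu

Weight each isotope mass by its fractional abundance: 0.35359 × 173.953 + 0.16473 × 176.936 + 0.48168 × 178.955
= 61.5080 + 29.1467 + 86.1990 = 176.8537 amu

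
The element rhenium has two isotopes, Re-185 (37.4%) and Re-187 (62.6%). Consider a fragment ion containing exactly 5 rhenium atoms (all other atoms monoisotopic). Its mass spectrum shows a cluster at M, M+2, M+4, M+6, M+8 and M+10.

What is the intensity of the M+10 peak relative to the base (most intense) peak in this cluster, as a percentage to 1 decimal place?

Term probabilities: M 0.0073, M+2 0.0612, M+4 0.2050, M+6 0.3431, M+8 0.2872, M+10 0.0961. Base peak = M+6.
P(M+6) = C(5,3) × 0.374^2 × 0.626^3 = 10 × 0.139876 × 0.24531438 = 0.343136 (base)
P(M+10) = C(5,5) × 0.374^0 × 0.626^5 = 1 × 1.0000 × 0.09613282 = 0.096133
Relative intensity = 0.096133 / 0.343136 × 100 = 28.0

28.0%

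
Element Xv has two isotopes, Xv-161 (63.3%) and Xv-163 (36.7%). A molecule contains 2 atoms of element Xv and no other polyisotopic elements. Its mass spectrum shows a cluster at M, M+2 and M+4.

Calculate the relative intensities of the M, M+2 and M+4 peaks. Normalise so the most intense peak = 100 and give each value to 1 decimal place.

The 2 Xv atoms are independent, so intensities follow the terms of (0.633 + 0.367)^2.
P(M) = 0.633^2 = 0.400689
P(M+2) = 2 × 0.633^1 × 0.367^1 = 0.464622
P(M+4) = 0.367^2 = 0.134689
The M+2 peak is largest (0.464622); scaling to 100 gives 86.2 : 100.0 : 29.0.

86.2 : 100.0 : 29.0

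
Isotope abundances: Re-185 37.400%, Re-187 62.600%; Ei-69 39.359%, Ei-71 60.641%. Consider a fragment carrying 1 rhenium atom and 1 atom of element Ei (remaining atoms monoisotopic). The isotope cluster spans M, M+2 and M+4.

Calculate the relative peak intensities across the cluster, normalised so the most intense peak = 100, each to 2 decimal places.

Rhenium pattern (n=1): 0.3740 : 0.6260
Element Ei pattern (n=1): 0.39359 : 0.60641
Convolve the two distributions (both contribute in 2-u steps):
  M: 0.3740×0.39359 = 0.147203
  M+2: 0.3740×0.60641 + 0.6260×0.39359 = 0.473185
  M+4: 0.6260×0.60641 = 0.379613
Scale to base peak (0.473185) = 100: 31.11 : 100.00 : 80.23

31.11 : 100.00 : 80.23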